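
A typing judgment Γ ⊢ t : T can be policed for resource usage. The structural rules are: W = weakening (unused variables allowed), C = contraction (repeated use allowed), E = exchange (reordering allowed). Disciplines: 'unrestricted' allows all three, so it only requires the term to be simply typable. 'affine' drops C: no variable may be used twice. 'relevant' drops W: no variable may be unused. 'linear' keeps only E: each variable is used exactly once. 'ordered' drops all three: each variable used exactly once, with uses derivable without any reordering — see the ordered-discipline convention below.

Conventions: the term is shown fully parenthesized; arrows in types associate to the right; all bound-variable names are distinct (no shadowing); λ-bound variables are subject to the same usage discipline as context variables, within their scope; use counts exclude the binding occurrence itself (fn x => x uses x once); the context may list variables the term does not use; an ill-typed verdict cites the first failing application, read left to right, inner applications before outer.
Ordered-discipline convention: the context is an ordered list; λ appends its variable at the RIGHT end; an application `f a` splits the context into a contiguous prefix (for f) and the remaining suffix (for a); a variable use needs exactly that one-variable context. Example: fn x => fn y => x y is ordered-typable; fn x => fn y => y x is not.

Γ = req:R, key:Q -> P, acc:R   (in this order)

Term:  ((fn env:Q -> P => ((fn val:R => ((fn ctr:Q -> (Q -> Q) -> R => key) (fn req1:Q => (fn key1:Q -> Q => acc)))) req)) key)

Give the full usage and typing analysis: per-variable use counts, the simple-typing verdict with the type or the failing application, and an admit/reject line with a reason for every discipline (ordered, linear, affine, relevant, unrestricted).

use counts: req ×1; key ×2; acc ×1; env (λ-bound) ×0; val (λ-bound) ×0; ctr (λ-bound) ×0; req1 (λ-bound) ×0; key1 (λ-bound) ×0
uses in reading order: key, acc, req, key
typing: well-typed — term : Q -> P
ordered ✗ (key ×2 used more than once (contraction); unused: env, val, ctr, req1, key1 — weakening required)
linear ✗ (key ×2 used more than once (contraction); unused: env, val, ctr, req1, key1 — weakening required)
affine ✗ (key ×2 used more than once (contraction))
relevant ✗ (unused: env, val, ctr, req1, key1 — weakening required)
unrestricted ✓ (simply typable at Q -> P; W, C, E all held)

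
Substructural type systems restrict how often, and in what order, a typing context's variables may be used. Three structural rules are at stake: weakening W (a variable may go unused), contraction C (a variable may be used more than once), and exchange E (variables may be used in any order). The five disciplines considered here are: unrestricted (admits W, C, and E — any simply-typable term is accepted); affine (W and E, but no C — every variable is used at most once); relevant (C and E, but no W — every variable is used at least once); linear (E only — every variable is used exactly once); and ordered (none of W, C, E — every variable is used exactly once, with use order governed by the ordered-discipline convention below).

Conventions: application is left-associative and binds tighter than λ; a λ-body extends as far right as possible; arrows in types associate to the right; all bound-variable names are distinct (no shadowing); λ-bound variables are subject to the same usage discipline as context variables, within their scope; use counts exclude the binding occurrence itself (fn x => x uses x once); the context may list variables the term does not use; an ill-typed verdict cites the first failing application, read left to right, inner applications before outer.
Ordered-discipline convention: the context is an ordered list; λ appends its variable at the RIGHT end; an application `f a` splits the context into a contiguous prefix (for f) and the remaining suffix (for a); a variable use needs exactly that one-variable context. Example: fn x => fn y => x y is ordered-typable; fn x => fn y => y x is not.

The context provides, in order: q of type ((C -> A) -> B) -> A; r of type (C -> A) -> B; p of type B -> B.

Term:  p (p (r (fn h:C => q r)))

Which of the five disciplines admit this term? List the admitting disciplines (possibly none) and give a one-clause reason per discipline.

admitted in: unrestricted
variable uses: q=1; r=2; p=2; h [bound]=0
use order (left to right): p, p, r, q, r
typing: ✓ — B
ordered: ✗, needs contraction — r ×2, p ×2; unused: h — weakening required
linear: ✗, needs contraction — r ×2, p ×2; unused: h — weakening required
affine: ✗, needs contraction — r ×2, p ×2
relevant: ✗, unused: h — weakening required
unrestricted: ✓, well-typed at B; no restrictions here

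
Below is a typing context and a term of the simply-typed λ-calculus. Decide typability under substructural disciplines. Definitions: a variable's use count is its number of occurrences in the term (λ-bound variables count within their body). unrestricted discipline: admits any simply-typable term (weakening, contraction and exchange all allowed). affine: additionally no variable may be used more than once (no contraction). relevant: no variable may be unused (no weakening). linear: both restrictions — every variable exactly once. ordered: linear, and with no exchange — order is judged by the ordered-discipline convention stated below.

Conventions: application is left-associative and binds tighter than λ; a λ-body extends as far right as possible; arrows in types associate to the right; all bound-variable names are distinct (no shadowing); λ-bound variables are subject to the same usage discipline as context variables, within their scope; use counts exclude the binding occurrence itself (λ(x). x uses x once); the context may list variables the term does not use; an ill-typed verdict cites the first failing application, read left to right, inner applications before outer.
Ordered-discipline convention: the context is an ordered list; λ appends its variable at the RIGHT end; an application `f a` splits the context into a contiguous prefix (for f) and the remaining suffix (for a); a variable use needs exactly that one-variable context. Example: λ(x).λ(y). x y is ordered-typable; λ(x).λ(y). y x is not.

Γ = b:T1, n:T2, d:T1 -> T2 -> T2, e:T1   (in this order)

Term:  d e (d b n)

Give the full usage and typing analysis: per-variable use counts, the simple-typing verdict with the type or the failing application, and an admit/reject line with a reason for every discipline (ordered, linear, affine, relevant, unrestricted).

usage: b=1; n=1; d=2; e=1
uses in reading order: d, e, d, b, n
typing: ✓ — T2
ordered: ✗, d ×2 used more than once (contraction)
linear: ✗, d ×2 used more than once (contraction)
affine: ✗, d ×2 used more than once (contraction)
relevant: ✓, b, n, d, e: all used, weakening unneeded
unrestricted: ✓, simply typable at T2; W, C, E all held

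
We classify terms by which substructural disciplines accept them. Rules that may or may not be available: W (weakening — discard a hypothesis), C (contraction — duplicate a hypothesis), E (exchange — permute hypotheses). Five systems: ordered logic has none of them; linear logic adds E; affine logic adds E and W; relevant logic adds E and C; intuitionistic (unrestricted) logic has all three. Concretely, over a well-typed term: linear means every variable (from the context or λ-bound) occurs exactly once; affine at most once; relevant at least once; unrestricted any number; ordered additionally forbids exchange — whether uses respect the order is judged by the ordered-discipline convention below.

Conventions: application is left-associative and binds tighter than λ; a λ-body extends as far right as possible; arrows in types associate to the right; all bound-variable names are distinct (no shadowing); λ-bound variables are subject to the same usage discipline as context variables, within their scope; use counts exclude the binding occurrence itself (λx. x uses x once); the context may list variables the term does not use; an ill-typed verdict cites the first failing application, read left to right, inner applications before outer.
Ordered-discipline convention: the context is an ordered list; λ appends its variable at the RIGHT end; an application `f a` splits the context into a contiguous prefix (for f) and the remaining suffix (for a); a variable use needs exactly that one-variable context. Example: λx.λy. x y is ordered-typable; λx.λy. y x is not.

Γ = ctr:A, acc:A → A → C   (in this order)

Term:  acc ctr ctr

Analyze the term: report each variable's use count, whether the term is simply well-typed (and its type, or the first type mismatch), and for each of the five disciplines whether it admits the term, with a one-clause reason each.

usage: ctr=2; acc=1
left-to-right use order: acc, ctr, ctr
typing: well-typed — term : C
ordered ✗ (needs contraction — ctr ×2)
linear ✗ (needs contraction — ctr ×2)
affine ✗ (needs contraction — ctr ×2)
relevant ✓ (none of ctr, acc goes unused)
unrestricted ✓ (type-checks (C) and nothing is barred)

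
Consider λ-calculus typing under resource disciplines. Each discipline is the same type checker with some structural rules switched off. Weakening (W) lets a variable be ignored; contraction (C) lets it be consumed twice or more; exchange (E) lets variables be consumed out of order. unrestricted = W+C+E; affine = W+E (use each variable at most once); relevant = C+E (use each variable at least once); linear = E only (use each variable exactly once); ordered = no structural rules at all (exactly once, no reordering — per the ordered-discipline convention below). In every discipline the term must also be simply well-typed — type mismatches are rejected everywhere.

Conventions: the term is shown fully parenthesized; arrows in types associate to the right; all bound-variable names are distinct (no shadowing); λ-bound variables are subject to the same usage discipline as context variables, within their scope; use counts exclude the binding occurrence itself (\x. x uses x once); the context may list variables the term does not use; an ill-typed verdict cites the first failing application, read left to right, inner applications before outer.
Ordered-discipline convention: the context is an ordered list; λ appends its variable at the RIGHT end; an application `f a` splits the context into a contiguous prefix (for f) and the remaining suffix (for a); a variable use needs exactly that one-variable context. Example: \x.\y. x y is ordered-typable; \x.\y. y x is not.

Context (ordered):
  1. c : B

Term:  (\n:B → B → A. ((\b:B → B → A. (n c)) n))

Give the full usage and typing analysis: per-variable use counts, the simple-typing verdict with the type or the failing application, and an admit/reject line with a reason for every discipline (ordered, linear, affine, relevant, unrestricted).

usage: c: 1, n (bound): 2, b (bound): 0
order of uses: n, c, n
typing: the term checks, with type (B → B → A) → B → A
ordered: ✗, n ×2 used more than once (contraction); b never used (weakening)
linear: ✗, n ×2 used more than once (contraction); b never used (weakening)
affine: ✗, n ×2 used more than once (contraction)
relevant: ✗, b never used (weakening)
unrestricted: ✓, type-checks ((B → B → A) → B → A) and nothing is barred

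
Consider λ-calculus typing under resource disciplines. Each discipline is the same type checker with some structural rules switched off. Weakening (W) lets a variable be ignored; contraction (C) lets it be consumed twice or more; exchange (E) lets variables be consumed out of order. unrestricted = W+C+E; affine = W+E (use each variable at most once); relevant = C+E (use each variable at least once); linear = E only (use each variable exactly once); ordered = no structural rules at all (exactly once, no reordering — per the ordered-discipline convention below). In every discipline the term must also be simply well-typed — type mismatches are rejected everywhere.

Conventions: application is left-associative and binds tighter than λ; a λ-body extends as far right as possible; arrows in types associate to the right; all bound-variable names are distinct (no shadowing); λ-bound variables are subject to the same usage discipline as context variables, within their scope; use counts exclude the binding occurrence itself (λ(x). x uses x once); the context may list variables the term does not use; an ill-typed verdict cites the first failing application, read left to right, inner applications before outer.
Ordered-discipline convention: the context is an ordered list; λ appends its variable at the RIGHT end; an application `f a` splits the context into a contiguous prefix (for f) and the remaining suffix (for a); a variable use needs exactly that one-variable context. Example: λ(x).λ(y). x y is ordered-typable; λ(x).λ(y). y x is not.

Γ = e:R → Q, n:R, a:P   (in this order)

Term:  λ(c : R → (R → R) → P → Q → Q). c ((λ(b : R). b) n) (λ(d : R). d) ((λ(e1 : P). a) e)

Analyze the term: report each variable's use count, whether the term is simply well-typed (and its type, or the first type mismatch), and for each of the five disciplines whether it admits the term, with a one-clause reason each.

use counts: e ×1, n ×1, a ×1, c (bound) ×1, b (bound) ×1, d (bound) ×1, e1 (bound) ×0
order of uses: c, b, n, d, a, e
typing: ill-typed: an application expects P but receives R → Q
ordered: ✗, a type mismatch blocks all five
linear: ✗, the type mismatch rejects it
affine: ✗, not simply typable
relevant: ✗, fails simple typing
unrestricted: ✗, a type mismatch blocks all five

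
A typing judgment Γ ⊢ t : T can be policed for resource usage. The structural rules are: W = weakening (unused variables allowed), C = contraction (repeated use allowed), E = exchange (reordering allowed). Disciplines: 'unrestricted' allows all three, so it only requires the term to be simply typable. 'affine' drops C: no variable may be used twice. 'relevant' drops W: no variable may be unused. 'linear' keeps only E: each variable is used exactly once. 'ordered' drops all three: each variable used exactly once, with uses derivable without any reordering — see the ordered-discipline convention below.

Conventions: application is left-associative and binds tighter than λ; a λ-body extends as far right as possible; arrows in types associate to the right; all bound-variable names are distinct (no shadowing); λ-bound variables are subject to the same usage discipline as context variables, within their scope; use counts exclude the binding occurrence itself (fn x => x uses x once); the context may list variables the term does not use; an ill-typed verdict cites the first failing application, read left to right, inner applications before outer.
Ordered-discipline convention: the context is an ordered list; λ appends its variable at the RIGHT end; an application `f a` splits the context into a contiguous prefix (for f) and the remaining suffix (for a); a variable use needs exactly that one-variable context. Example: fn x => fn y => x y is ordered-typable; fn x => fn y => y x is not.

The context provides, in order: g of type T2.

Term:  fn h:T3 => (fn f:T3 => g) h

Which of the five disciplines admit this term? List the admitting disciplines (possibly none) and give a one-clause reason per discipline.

accepted by: affine, unrestricted
variable uses: g=1, h (bound)=1, f (bound)=0
uses in reading order: g, h
typing: well-typed — term : T3 → T2
ordered: ✗ — needs weakening: f unused
linear: ✗ — needs weakening: f unused
affine: ✓ — at most one use each (g, h, f)
relevant: ✗ — needs weakening: f unused
unrestricted: ✓ — simply typable at T3 → T2; W, C, E all held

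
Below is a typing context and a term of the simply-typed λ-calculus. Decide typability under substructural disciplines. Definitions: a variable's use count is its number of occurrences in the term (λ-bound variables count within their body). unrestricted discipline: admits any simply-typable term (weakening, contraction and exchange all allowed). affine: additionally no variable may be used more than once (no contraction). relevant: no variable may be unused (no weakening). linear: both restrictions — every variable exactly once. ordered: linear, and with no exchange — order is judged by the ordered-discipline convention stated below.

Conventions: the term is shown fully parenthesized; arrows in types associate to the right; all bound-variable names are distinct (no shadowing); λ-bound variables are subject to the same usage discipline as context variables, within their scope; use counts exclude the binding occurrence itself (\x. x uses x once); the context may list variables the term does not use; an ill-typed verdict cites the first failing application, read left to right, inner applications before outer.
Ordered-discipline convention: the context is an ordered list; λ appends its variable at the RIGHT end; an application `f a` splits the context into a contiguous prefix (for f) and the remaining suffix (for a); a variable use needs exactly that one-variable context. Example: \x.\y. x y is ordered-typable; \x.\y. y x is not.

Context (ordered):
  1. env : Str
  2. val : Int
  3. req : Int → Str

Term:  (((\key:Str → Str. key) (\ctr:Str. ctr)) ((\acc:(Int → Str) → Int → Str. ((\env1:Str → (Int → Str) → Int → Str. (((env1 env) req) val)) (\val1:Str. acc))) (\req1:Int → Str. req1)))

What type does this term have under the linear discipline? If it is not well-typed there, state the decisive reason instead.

not well-typed under linear — needs weakening: val1 unused
usage: env ×1; val ×1; req ×1; key (λ-bound) ×1; ctr (λ-bound) ×1; acc (λ-bound) ×1; env1 (λ-bound) ×1; val1 (λ-bound) ×0; req1 (λ-bound) ×1
order of uses: key, ctr, env1, env, req, val, acc, req1
typing: the term checks, with type Str
summary: ordered ✗ · linear ✗ · affine ✓ · relevant ✗ · unrestricted ✓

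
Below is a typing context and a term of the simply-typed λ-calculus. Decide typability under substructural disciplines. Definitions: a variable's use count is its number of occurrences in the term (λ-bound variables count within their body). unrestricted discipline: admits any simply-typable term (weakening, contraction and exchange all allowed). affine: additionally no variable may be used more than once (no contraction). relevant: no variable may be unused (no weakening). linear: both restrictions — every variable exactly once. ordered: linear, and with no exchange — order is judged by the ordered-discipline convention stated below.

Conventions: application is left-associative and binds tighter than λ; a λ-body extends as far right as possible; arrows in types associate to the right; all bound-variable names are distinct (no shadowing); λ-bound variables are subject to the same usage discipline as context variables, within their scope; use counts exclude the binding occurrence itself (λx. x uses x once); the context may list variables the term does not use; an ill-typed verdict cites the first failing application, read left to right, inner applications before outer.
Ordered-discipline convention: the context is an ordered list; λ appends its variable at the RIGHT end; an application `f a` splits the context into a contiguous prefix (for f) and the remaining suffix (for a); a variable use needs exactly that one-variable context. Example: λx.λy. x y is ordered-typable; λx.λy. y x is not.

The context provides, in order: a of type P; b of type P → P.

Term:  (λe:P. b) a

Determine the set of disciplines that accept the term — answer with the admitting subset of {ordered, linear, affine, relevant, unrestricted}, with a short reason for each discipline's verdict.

admitting disciplines: affine, unrestricted
variable uses: a=1, b=1, e (λ-bound)=0
order of uses: b, a
typing: ✓ — P → P
ordered: ✗, unused: e — weakening required
linear: ✗, unused: e — weakening required
affine: ✓, no duplicate uses among a, b, e
relevant: ✗, unused: e — weakening required
unrestricted: ✓, simply typable at P → P; W, C, E all held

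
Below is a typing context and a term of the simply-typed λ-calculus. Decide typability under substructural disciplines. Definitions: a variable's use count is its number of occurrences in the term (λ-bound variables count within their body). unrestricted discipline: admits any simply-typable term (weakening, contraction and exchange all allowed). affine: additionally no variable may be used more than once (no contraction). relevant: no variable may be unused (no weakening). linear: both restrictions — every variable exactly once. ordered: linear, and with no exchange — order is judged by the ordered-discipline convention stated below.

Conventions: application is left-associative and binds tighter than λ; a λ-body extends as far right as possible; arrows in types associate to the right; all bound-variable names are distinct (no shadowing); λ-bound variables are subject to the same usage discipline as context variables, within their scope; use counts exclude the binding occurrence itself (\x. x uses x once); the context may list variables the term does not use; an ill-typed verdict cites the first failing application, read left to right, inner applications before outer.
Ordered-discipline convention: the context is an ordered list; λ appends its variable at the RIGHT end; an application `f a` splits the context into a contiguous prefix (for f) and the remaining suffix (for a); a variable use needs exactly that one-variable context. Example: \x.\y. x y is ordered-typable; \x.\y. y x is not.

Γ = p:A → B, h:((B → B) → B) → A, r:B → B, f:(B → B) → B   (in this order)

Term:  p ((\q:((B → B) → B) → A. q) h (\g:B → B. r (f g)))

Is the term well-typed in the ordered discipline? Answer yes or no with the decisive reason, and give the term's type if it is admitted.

yes — p, h, r, f, q, g: once each, no exchange needed; term : B
use counts: p ×1, h ×1, r ×1, f ×1, q [bound] ×1, g [bound] ×1
uses in reading order: p, q, h, r, f, g
typing: the term checks, with type B
across the five disciplines: ordered ✓ | linear ✓ | affine ✓ | relevant ✓ | unrestricted ✓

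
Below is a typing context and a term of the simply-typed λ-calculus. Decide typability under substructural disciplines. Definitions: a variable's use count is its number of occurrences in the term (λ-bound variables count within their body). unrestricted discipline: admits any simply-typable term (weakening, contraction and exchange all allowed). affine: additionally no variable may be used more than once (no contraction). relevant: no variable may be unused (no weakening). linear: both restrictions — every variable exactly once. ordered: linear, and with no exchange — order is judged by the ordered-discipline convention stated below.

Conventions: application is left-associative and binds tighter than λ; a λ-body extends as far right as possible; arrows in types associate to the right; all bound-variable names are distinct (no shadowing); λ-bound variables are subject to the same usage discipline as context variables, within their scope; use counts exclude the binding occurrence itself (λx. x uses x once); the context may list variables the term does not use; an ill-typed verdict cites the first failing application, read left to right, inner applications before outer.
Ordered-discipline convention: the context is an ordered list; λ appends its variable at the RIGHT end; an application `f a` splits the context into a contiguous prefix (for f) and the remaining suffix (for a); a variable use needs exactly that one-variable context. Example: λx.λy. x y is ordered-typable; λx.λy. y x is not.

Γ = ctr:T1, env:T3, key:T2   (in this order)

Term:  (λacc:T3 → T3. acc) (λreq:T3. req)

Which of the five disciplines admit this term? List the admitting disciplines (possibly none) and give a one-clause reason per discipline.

accepted by: affine, unrestricted
variable uses: ctr ×0; env ×0; key ×0; acc (λ-bound) ×1; req (λ-bound) ×1
order of uses: acc, req
typing: the term checks, with type T3 → T3
ordered ✗ (ctr, env, key left unused)
linear ✗ (ctr, env, key left unused)
affine ✓ (ctr, env, key, acc, req: no repeats, contraction unneeded)
relevant ✗ (ctr, env, key left unused)
unrestricted ✓ (typability at T3 → T3 is all that's needed)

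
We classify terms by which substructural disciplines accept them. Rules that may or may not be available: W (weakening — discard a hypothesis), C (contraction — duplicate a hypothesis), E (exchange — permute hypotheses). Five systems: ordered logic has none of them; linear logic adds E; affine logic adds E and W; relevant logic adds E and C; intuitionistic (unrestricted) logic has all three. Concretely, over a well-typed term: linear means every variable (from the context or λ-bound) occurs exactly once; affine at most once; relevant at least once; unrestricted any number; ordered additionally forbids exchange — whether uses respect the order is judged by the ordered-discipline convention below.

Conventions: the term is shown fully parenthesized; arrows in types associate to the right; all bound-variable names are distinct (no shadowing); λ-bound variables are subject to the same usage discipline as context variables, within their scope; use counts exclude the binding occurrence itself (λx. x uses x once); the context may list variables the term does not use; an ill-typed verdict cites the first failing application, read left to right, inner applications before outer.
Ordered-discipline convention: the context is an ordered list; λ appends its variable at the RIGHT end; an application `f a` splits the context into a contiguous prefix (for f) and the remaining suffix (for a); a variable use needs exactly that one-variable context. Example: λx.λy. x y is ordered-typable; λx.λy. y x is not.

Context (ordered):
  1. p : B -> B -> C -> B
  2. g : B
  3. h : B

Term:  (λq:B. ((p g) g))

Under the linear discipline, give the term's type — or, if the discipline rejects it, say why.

not well-typed under linear — repeated use of g ×2; h, q never used (weakening)
use counts: p=1, g=2, h=0, q (bound)=0
order of uses: p, g, g
typing: well-typed at B -> C -> B
per-discipline verdicts: ordered ✗ | linear ✗ | affine ✗ | relevant ✗ | unrestricted ✓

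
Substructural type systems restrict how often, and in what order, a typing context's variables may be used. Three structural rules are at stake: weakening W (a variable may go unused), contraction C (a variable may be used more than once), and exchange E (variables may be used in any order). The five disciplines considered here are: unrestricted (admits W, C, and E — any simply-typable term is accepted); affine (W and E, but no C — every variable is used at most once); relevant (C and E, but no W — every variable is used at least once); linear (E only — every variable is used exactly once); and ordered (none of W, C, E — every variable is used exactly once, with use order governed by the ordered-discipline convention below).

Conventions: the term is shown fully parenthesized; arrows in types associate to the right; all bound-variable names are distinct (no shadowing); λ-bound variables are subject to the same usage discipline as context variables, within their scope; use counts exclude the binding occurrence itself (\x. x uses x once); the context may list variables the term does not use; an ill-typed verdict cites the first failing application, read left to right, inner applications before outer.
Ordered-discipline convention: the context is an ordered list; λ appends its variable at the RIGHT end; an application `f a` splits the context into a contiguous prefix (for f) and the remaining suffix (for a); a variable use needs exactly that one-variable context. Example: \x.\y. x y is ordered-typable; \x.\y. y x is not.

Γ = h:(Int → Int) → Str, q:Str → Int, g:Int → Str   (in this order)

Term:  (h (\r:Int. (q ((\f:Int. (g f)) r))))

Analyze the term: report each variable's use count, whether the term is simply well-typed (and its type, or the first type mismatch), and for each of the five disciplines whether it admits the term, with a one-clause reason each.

variable uses: h=1, q=1, g=1, r [bound]=1, f [bound]=1
uses in reading order: h, q, g, f, r
typing: well-typed — term : Str
ordered: ✓, h, q, g, r, f: once each, no exchange needed
linear: ✓, single use per variable (h, q, g, r, f)
affine: ✓, no duplicate uses among h, q, g, r, f
relevant: ✓, at least one use each (h, q, g, r, f)
unrestricted: ✓, well-typed at Str; no restrictions here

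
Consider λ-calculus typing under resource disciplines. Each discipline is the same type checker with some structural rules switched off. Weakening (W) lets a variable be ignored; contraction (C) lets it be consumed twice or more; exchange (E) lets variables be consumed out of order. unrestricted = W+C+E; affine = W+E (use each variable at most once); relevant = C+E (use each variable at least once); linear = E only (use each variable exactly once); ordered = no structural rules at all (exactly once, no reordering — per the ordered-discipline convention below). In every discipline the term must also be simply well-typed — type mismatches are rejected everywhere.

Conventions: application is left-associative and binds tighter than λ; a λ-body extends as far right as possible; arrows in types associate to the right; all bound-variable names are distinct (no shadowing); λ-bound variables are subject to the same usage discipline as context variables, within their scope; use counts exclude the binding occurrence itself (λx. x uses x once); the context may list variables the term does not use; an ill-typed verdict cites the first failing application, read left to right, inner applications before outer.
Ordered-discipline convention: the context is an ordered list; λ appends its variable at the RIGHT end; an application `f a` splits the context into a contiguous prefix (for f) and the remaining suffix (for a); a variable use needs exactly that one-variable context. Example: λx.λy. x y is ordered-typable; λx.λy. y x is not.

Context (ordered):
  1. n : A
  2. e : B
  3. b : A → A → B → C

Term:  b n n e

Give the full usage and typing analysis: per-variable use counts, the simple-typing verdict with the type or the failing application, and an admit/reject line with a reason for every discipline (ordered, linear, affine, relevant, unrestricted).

variable uses: n=2; e=1; b=1
left-to-right use order: b, n, n, e
typing: well-typed — term : C
ordered ✗ (uses contraction: n ×2)
linear ✗ (uses contraction: n ×2)
affine ✗ (uses contraction: n ×2)
relevant ✓ (none of n, e, b goes unused)
unrestricted ✓ (well-typed at C; no restrictions here)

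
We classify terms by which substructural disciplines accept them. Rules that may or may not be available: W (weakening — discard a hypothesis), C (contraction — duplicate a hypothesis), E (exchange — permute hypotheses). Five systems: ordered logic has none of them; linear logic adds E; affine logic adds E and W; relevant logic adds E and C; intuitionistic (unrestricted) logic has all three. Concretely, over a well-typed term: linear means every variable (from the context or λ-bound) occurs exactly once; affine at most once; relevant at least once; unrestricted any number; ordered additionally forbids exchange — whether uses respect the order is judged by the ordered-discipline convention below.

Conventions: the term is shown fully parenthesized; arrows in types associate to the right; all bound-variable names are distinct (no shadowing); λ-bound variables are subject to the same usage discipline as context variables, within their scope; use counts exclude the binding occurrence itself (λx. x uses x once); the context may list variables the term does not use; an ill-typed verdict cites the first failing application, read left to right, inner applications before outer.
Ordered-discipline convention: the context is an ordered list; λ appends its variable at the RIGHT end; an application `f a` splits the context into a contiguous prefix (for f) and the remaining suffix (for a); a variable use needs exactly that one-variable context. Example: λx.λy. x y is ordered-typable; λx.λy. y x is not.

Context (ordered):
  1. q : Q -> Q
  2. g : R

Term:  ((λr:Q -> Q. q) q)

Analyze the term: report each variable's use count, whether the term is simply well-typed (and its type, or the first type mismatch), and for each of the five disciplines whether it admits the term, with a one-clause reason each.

variable uses: q: 2×, g: 0×, r (λ-bound): 0×
order of uses: q, q
typing: the term checks, with type Q -> Q
ordered ✗ (needs contraction — q ×2; unused: g, r — weakening required)
linear ✗ (needs contraction — q ×2; unused: g, r — weakening required)
affine ✗ (needs contraction — q ×2)
relevant ✗ (unused: g, r — weakening required)
unrestricted ✓ (well-typed at Q -> Q; no restrictions here)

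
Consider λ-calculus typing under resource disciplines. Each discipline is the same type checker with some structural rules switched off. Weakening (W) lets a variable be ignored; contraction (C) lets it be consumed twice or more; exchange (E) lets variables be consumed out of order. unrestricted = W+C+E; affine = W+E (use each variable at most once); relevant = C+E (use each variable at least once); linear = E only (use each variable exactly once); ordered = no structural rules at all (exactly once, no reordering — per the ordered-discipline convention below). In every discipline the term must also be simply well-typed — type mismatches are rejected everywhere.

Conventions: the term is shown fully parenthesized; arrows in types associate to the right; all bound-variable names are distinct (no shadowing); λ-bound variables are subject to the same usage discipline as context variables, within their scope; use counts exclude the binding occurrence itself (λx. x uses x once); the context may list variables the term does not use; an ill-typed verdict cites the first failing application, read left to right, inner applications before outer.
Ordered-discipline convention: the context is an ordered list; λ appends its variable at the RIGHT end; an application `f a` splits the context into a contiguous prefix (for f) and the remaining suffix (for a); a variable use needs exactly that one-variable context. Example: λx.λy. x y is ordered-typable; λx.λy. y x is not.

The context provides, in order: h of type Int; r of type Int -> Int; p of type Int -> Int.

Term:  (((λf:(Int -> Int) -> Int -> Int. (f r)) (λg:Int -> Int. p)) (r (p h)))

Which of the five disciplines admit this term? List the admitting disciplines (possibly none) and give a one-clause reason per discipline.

accepted by: unrestricted
counts: h ×1, r ×2, p ×2, f (bound) ×1, g (bound) ×0
use order (left to right): f, r, p, r, p, h
typing: well-typed — term : Int
ordered: ✗ — needs contraction — r ×2, p ×2; needs weakening: g unused
linear: ✗ — needs contraction — r ×2, p ×2; needs weakening: g unused
affine: ✗ — needs contraction — r ×2, p ×2
relevant: ✗ — needs weakening: g unused
unrestricted: ✓ — typability at Int is all that's needed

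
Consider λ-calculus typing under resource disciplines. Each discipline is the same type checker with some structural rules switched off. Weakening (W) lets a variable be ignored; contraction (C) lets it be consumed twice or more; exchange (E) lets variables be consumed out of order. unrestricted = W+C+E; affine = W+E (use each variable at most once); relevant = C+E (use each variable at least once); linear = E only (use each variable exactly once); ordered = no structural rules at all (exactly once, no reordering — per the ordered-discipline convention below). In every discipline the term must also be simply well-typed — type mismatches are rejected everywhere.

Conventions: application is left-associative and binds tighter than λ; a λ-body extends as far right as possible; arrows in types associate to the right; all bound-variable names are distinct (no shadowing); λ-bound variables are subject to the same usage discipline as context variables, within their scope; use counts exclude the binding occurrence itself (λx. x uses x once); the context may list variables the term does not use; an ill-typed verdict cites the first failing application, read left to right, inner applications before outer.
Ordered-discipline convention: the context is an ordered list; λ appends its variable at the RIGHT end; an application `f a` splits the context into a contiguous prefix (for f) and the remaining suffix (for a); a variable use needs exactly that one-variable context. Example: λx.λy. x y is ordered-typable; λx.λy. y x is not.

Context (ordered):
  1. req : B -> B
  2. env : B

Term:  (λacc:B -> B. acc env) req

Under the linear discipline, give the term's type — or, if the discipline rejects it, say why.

term : B
use counts: req: 1×, env: 1×, acc (bound): 1×
use order (left to right): acc, env, req
typing: well-typed at B
summary: ordered ✗; linear ✓; affine ✓; relevant ✓; unrestricted ✓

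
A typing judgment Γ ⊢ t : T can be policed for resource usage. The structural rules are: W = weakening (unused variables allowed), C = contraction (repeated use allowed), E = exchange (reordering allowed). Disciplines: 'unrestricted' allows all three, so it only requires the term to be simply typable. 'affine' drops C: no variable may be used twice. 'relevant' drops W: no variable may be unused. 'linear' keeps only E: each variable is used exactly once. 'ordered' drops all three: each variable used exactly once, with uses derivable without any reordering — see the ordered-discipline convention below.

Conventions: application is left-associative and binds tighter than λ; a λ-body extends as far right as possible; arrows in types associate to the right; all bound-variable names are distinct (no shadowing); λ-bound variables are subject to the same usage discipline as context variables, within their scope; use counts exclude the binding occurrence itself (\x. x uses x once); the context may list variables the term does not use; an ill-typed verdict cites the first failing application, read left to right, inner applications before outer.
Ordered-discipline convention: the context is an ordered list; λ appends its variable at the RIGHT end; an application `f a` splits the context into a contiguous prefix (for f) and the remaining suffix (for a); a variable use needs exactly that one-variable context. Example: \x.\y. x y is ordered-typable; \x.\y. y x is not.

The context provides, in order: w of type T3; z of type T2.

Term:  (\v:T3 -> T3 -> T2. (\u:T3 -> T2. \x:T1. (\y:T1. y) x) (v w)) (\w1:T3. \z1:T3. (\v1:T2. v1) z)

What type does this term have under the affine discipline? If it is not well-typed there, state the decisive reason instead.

term : T1 -> T1
use counts: w: 1×, z: 1×, v (λ-bound): 1×, u (λ-bound): 0×, x (λ-bound): 1×, y (λ-bound): 1×, w1 (λ-bound): 0×, z1 (λ-bound): 0×, v1 (λ-bound): 1×
order of uses: y, x, v, w, v1, z
typing: ✓ — T1 -> T1
summary: ordered ✗, linear ✗, affine ✓, relevant ✗, unrestricted ✓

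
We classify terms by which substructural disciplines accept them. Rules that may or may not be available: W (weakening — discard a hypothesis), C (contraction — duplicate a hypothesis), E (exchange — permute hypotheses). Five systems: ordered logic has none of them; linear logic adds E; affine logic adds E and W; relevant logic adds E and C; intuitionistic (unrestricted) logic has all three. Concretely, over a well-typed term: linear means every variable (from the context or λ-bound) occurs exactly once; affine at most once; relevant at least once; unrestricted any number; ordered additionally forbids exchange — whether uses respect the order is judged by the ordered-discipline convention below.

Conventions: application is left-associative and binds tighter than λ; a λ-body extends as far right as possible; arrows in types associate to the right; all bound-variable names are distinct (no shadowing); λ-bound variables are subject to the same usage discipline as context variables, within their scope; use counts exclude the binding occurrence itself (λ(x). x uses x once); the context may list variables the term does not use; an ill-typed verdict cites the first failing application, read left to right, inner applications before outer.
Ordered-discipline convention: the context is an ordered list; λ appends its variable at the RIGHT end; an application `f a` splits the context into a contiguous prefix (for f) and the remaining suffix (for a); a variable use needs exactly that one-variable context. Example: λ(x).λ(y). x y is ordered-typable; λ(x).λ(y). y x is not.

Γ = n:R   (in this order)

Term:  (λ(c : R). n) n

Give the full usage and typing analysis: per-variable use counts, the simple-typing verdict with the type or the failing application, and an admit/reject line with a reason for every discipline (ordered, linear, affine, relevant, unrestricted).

use counts: n=2; c (bound)=0
use order (left to right): n, n
typing: ✓ — R
ordered: ✗ — repeated use of n ×2; needs weakening: c unused
linear: ✗ — repeated use of n ×2; needs weakening: c unused
affine: ✗ — repeated use of n ×2
relevant: ✗ — needs weakening: c unused
unrestricted: ✓ — well-typed at R; no restrictions here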